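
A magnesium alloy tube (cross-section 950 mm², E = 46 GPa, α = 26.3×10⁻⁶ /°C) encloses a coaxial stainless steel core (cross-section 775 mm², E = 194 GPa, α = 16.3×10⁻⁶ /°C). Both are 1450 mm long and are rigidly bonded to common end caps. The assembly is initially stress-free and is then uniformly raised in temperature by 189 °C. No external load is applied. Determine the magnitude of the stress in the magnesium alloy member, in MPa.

σ ≈ 67.4 MPa (compressive)

The magnesium alloy has the larger α, so on heating it would change length more than the stainless steel if both were free. The rigid plates force a common final length, so the magnesium alloy is put into compression and the stainless steel into tension, with equal and opposite forces P (no external load).
Equating the net (thermal + elastic) strains gives |α₁ − α₂|·ΔT = P·[1/(A₁E₁) + 1/(A₂E₂)].
|α₁ − α₂|·ΔT = 10×10⁻⁶ × 189 = 0.00189.
1/(A₁E₁) + 1/(A₂E₂) = 1/(950×46×10³) + 1/(775×194×10³) = 2.953×10⁻⁸ N⁻¹.
P = 0.00189 / 2.953×10⁻⁸ = 63990 N = 63.99 kN.
σ_{magnesium alloy} = P/A₁ = 63990/950 = 67.36 MPa, compressive.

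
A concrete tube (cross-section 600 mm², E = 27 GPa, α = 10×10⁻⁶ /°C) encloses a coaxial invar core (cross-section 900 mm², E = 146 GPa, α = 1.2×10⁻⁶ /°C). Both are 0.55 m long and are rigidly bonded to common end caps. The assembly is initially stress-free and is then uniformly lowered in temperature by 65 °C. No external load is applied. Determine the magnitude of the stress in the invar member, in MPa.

The concrete has the larger α, so on cooling it would change length more than the invar if both were free. The rigid plates force a common final length, so the concrete is put into tension and the invar into compression, with equal and opposite forces P (no external load).
Setting the final lengths equal and cancelling L: (α₁ − α₂)ΔT = P/(A₁E₁) + P/(A₂E₂).
|α₁ − α₂|·ΔT = 8.8×10⁻⁶ × 65 = 0.000572.
1/(A₁E₁) + 1/(A₂E₂) = 1/(600×27×10³) + 1/(900×146×10³) = 6.934×10⁻⁸ N⁻¹.
P = 0.000572 / 6.934×10⁻⁸ = 8249 N = 8.249 kN.
σ_{invar} = P/A₂ = 8249/900 = 9.166 MPa, compressive.

σ ≈ 9.17 MPa (compressive)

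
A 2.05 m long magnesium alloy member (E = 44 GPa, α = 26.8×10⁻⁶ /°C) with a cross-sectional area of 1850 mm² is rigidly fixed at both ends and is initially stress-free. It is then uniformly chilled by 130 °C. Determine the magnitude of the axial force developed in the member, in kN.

P ≈ 284 kN (tensile)

Full restraint means ε = 0, so the stress is σ = EαΔT = 44×10³ × 26.8×10⁻⁶ × 130 = 153.3 MPa.
Then P = σA = 153.3 × 1850 mm² = 283.6 kN, tensile.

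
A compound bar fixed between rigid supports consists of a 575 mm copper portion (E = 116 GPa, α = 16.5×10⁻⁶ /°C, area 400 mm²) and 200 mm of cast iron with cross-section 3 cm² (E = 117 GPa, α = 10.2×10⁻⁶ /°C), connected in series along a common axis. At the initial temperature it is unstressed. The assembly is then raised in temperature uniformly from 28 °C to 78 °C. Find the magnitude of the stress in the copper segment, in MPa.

With the walls removed the bar would change length by δ_free = Σ αᵢΔT Lᵢ = 16.5×10⁻⁶×50×575 + 10.2×10⁻⁶×50×200 = 0.5764 mm.
The walls prevent any net length change, so an axial force P (same in every segment) develops. Compatibility: P · Σ Lᵢ/(AᵢEᵢ) = δ_free.
The series flexibility is Σ Lᵢ/(AᵢEᵢ) = 575/(400×116×10³) + 200/(300×117×10³) = 1.809×10⁻⁵ mm/N.
So P = 0.5764 / 1.809×10⁻⁵ = 31.86 kN, compressive.
σ_{copper} = P / A = 31860 / 400 = 79.65 MPa.

σ ≈ 79.7 MPa (compressive)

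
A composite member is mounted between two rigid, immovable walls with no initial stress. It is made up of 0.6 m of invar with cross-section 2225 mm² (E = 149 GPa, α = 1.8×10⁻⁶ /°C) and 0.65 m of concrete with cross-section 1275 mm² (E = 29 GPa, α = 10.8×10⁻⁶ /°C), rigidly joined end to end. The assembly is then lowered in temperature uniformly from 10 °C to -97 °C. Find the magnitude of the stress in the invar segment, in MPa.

With the walls removed the bar would change length by δ_free = Σ αᵢΔT Lᵢ = 1.8×10⁻⁶×107×600 + 10.8×10⁻⁶×107×650 = 0.8667 mm.
The walls prevent any net length change, so an axial force P (same in every segment) develops. Compatibility: P · Σ Lᵢ/(AᵢEᵢ) = δ_free.
The series flexibility is Σ Lᵢ/(AᵢEᵢ) = 600/(2225×149×10³) + 650/(1275×29×10³) = 1.939×10⁻⁵ mm/N.
P = 0.8667 / 1.939×10⁻⁵ = 44700 N = 44.7 kN, tensile.
σ_{invar} = P / A = 44700 / 2225 = 20.09 MPa.

σ ≈ 20.1 MPa (tensile)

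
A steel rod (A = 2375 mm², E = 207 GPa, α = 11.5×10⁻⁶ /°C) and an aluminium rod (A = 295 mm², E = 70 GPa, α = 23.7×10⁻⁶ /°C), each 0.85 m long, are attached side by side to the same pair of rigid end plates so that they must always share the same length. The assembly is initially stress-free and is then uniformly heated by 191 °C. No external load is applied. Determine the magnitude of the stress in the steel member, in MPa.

σ ≈ 19.4 MPa (tensile)

The aluminium has the larger α, so on heating it would change length more than the steel if both were free. The rigid plates force a common final length, so the aluminium is put into compression and the steel into tension, with equal and opposite forces P (no external load).
Setting the final lengths equal and cancelling L: (α₁ − α₂)ΔT = P/(A₁E₁) + P/(A₂E₂).
|α₁ − α₂|·ΔT = 12.2×10⁻⁶ × 191 = 0.00233.
1/(A₁E₁) + 1/(A₂E₂) = 1/(2375×207×10³) + 1/(295×70×10³) = 5.046×10⁻⁸ N⁻¹.
So P = 0.00233 / 5.046×10⁻⁸ = 46.18 kN.
σ_{steel} = P/A₁ = 46180/2375 = 19.44 MPa, tensile.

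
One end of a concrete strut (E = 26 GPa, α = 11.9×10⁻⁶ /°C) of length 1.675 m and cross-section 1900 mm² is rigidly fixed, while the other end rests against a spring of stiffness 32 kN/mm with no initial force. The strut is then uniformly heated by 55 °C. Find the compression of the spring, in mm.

The unrestrained thermal change is αΔT L = 11.9×10⁻⁶ × 55 × 1675 = 1.096 mm.
Let P be the compressive force at the spring. The strut shortens elastically by PL/(AE) and the spring compresses by P/k; together these equal δ_free.
So P = δ_free / [L/(AE) + 1/k] = 1.096 / [ 1675/(1900×26×10³) + 1/(32×10³) ].
P = 1.096 / 6.516×10⁻⁵ = 16830 N.
Spring compression = P/k = 16830/(32×10³) = 0.5258 mm.

δ ≈ 0.526 mm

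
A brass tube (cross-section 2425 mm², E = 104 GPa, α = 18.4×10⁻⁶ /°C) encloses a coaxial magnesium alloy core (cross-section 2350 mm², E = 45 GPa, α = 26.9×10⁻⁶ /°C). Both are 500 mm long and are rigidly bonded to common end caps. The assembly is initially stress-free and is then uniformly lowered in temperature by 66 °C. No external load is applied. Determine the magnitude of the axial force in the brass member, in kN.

The magnesium alloy has the larger α, so on cooling it would change length more than the brass if both were free. The rigid plates force a common final length, so the magnesium alloy is put into tension and the brass into compression, with equal and opposite forces P (no external load).
Setting the final lengths equal and cancelling L: (α₁ − α₂)ΔT = P/(A₁E₁) + P/(A₂E₂).
|α₁ − α₂|·ΔT = 8.5×10⁻⁶ × 66 = 0.000561.
1/(A₁E₁) + 1/(A₂E₂) = 1/(2425×104×10³) + 1/(2350×45×10³) = 1.342×10⁻⁸ N⁻¹.
P = 0.000561 / 1.342×10⁻⁸ = 41800 N = 41.8 kN.

P ≈ 41.8 kN (compressive in the brass)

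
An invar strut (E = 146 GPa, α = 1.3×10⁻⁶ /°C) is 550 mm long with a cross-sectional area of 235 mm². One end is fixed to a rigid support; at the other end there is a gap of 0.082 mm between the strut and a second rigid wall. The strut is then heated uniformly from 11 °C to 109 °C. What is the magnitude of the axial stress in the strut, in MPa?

If the wall were absent the strut would grow by αΔT L = 1.3×10⁻⁶ × 98 × 550 = 0.07007 mm.
This is smaller than the 0.082 mm clearance, so the strut expands freely without reaching the stop — the stress is zero.

σ ≈ 0 MPa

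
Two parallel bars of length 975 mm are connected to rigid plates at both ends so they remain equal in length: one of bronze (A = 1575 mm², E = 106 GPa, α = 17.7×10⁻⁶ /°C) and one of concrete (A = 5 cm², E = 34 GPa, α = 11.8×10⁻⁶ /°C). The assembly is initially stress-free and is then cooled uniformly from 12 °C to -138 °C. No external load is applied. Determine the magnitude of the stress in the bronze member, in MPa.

σ ≈ 8.67 MPa (tensile)

The bronze has the larger α, so on cooling it would change length more than the concrete if both were free. The rigid plates force a common final length, so the bronze is put into tension and the concrete into compression, with equal and opposite forces P (no external load).
Equating the net (thermal + elastic) strains gives |α₁ − α₂|·ΔT = P·[1/(A₁E₁) + 1/(A₂E₂)].
|α₁ − α₂|·ΔT = 5.9×10⁻⁶ × 150 = 0.000885.
1/(A₁E₁) + 1/(A₂E₂) = 1/(1575×106×10³) + 1/(500×34×10³) = 6.481×10⁻⁸ N⁻¹.
So P = 0.000885 / 6.481×10⁻⁸ = 13.65 kN.
σ_{bronze} = P/A₁ = 13650/1575 = 8.67 MPa, tensile.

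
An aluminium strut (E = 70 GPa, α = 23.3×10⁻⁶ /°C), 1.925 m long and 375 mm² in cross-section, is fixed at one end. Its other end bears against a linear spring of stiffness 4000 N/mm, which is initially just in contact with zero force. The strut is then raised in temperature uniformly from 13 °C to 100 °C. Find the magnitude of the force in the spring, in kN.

P ≈ 12.1 kN

The unrestrained thermal change is αΔT L = 23.3×10⁻⁶ × 87 × 1925 = 3.902 mm.
Let P be the compressive force at the spring. The strut shortens elastically by PL/(AE) and the spring compresses by P/k; together these equal δ_free.
P [ L/(AE) + 1/k ] = δ_free → P [ 1925/(375×70×10³) + 1/(4000) ] = 3.902.
P = 3.902 / 0.0003233 = 12070 N.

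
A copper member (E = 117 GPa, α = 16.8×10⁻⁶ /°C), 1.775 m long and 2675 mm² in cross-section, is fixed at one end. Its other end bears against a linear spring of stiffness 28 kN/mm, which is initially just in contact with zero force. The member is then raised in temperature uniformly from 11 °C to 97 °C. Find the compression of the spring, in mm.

δ ≈ 2.21 mm

The unrestrained thermal change is αΔT L = 16.8×10⁻⁶ × 86 × 1775 = 2.565 mm.
Let P be the compressive force at the spring. The member shortens elastically by PL/(AE) and the spring compresses by P/k; together these equal δ_free.
So P = δ_free / [L/(AE) + 1/k] = 2.565 / [ 1775/(2675×117×10³) + 1/(28×10³) ].
P = 2.565 / 4.139×10⁻⁵ = 61970 N.
Spring compression = P/k = 61970/(28×10³) = 2.213 mm.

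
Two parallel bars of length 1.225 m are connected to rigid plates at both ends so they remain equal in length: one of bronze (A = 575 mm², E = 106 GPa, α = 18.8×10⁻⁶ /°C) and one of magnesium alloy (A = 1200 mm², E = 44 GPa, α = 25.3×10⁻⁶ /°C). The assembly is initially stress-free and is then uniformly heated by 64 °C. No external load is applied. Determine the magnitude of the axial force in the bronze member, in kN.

Both members must finish at the same length. With the larger α, the magnesium alloy tends to over-expand; the plates restrain it, putting the magnesium alloy in compression and the bronze in tension. With no external load the two internal forces are equal and opposite, magnitude P.
Compatibility of the two members (thermal + elastic change equal): (α₁ − α₂)ΔT = P·[1/(A₁E₁) + 1/(A₂E₂)].
|α₁ − α₂|·ΔT = 6.5×10⁻⁶ × 64 = 0.000416.
1/(A₁E₁) + 1/(A₂E₂) = 1/(575×106×10³) + 1/(1200×44×10³) = 3.535×10⁻⁸ N⁻¹.
So P = 0.000416 / 3.535×10⁻⁸ = 11.77 kN.

P ≈ 11.8 kN (tensile in the bronze)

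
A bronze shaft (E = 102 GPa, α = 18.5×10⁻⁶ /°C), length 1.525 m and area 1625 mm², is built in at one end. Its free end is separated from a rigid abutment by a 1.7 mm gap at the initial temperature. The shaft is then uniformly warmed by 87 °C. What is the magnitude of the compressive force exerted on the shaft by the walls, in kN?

P ≈ 82 kN

If the wall were absent the shaft would grow by αΔT L = 18.5×10⁻⁶ × 87 × 1525 = 2.454 mm.
The gap closes (δ_free > 1.7 mm) and the wall then resists a further 2.454 − 1.7 = 0.7545 mm of expansion.
Compatibility: PL/(AE) = 0.7545 mm, so σ = P/A = E × (0.7545/1525) = 50.46 MPa.
Force on the wall = σA = 50.46 × 1625 mm² = 82 kN.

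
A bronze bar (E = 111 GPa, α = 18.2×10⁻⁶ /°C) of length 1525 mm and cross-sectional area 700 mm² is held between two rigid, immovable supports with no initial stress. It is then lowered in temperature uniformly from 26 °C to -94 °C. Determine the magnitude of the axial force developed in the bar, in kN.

P ≈ 170 kN (tensile)

The ends cannot move, so σ = EαΔT = 111×10³ × 18.2×10⁻⁶ × 120 = 242.4 MPa.
Axial force P = σA = 242.4 × 700 = 169700 N = 169.7 kN, tensile.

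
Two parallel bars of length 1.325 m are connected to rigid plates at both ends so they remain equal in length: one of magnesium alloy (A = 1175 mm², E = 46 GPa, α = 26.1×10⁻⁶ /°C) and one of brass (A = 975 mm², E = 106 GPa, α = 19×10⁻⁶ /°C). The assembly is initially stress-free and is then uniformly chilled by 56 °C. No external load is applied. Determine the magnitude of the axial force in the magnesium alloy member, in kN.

The magnesium alloy has the larger α, so on cooling it would change length more than the brass if both were free. The rigid plates force a common final length, so the magnesium alloy is put into tension and the brass into compression, with equal and opposite forces P (no external load).
Compatibility of the two members (thermal + elastic change equal): (α₁ − α₂)ΔT = P·[1/(A₁E₁) + 1/(A₂E₂)].
|α₁ − α₂|·ΔT = 7.1×10⁻⁶ × 56 = 0.0003976.
1/(A₁E₁) + 1/(A₂E₂) = 1/(1175×46×10³) + 1/(975×106×10³) = 2.818×10⁻⁸ N⁻¹.
So P = 0.0003976 / 2.818×10⁻⁸ = 14.11 kN.

P ≈ 14.1 kN (tensile in the magnesium alloy)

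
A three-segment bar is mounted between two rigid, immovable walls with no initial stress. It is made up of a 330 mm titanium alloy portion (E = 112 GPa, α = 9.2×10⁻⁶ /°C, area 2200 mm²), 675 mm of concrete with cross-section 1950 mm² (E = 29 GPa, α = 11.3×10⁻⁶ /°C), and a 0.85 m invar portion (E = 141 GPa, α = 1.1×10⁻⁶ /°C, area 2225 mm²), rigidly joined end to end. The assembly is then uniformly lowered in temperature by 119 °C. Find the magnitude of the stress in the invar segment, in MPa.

Free thermal contraction of the whole bar: Σ αᵢΔT Lᵢ = 9.2×10⁻⁶×119×330 + 11.3×10⁻⁶×119×675 + 1.1×10⁻⁶×119×850 = 1.38 mm.
Since the ends are fixed, an axial force P builds up, equal in every segment, with P · Σ Lᵢ/(AᵢEᵢ) = δ_free.
Σ Lᵢ/(AᵢEᵢ) = 330/(2200×112×10³) + 675/(1950×29×10³) + 850/(2225×141×10³) = 1.599×10⁻⁵ mm/N.
So P = 1.38 / 1.599×10⁻⁵ = 86.34 kN, tensile.
σ_{invar} = P / A = 86340 / 2225 = 38.81 MPa.

σ ≈ 38.8 MPa (tensile)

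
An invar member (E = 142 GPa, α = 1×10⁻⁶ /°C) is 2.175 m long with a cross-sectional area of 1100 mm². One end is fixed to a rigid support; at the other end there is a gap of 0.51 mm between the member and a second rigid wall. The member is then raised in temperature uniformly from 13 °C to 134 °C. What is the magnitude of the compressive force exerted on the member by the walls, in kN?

Unrestrained expansion: δ_free = αΔT L = 1×10⁻⁶ × 121 × 2175 = 0.2632 mm.
Since δ_free = 0.263 mm is less than the 0.51 mm gap, the member never touches the wall. No axial force develops.

P ≈ 0 kN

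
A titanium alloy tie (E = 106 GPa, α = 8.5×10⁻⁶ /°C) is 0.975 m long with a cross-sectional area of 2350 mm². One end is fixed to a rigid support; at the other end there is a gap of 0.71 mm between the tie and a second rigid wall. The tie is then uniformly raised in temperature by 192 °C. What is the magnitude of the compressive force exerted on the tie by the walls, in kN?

P ≈ 225 kN

Unrestrained expansion: δ_free = αΔT L = 8.5×10⁻⁶ × 192 × 975 = 1.591 mm.
After closing the 0.71 mm clearance, 1.591 − 0.71 = 0.8812 mm of expansion remains to be suppressed by the wall.
So σ = E(δ_free − g)/L = 106×10³ × 0.8812/975 = 95.8 MPa.
Force on the wall = σA = 95.8 × 2350 mm² = 225.1 kN.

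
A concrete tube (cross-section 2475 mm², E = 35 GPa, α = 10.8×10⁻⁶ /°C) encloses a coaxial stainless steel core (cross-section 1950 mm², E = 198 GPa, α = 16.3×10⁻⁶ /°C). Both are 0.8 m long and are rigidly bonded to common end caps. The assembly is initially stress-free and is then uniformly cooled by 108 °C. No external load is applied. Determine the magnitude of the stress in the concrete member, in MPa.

Equilibrium of a rigid end plate with no external load gives equal and opposite internal forces ±P in the two members. Since α_{stainless steel} > α_{concrete}, cooling drives the stainless steel into tension and the concrete into compression.
Setting the final lengths equal and cancelling L: (α₁ − α₂)ΔT = P/(A₁E₁) + P/(A₂E₂).
|α₁ − α₂|·ΔT = 5.5×10⁻⁶ × 108 = 0.000594.
1/(A₁E₁) + 1/(A₂E₂) = 1/(2475×35×10³) + 1/(1950×198×10³) = 1.413×10⁻⁸ N⁻¹.
So P = 0.000594 / 1.413×10⁻⁸ = 42.03 kN.
σ_{concrete} = P/A₁ = 42030/2475 = 16.98 MPa, compressive.

σ ≈ 17 MPa (compressive)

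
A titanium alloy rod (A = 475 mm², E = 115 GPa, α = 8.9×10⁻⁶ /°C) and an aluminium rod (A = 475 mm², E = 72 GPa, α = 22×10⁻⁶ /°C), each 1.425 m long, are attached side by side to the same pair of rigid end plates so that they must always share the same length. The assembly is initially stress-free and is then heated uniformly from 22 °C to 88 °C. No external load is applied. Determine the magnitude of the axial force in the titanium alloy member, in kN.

P ≈ 18.2 kN (tensile in the titanium alloy)

Both members must finish at the same length. With the larger α, the aluminium tends to over-expand; the plates restrain it, putting the aluminium in compression and the titanium alloy in tension. With no external load the two internal forces are equal and opposite, magnitude P.
Setting the final lengths equal and cancelling L: (α₁ − α₂)ΔT = P/(A₁E₁) + P/(A₂E₂).
|α₁ − α₂|·ΔT = 13.1×10⁻⁶ × 66 = 0.0008646.
1/(A₁E₁) + 1/(A₂E₂) = 1/(475×115×10³) + 1/(475×72×10³) = 4.755×10⁻⁸ N⁻¹.
So P = 0.0008646 / 4.755×10⁻⁸ = 18.18 kN.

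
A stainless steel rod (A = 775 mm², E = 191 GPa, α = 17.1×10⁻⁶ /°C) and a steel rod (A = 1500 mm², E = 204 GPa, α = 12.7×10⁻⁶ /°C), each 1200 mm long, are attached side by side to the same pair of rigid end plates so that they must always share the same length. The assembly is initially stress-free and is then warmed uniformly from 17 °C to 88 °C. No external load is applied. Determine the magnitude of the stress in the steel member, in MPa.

σ ≈ 20.8 MPa (tensile)

Both members must finish at the same length. With the larger α, the stainless steel tends to over-expand; the plates restrain it, putting the stainless steel in compression and the steel in tension. With no external load the two internal forces are equal and opposite, magnitude P.
Compatibility of the two members (thermal + elastic change equal): (α₁ − α₂)ΔT = P·[1/(A₁E₁) + 1/(A₂E₂)].
|α₁ − α₂|·ΔT = 4.4×10⁻⁶ × 71 = 0.0003124.
1/(A₁E₁) + 1/(A₂E₂) = 1/(775×191×10³) + 1/(1500×204×10³) = 1.002×10⁻⁸ N⁻¹.
P = 0.0003124 / 1.002×10⁻⁸ = 31170 N = 31.17 kN.
σ_{steel} = P/A₂ = 31170/1500 = 20.78 MPa, tensile.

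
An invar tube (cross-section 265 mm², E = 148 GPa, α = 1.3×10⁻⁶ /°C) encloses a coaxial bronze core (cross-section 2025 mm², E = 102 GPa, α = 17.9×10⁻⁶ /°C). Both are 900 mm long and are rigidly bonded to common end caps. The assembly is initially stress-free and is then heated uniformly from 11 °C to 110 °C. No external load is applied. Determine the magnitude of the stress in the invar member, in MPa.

The bronze has the larger α, so on heating it would change length more than the invar if both were free. The rigid plates force a common final length, so the bronze is put into compression and the invar into tension, with equal and opposite forces P (no external load).
Setting the final lengths equal and cancelling L: (α₁ − α₂)ΔT = P/(A₁E₁) + P/(A₂E₂).
|α₁ − α₂|·ΔT = 16.6×10⁻⁶ × 99 = 0.001643.
1/(A₁E₁) + 1/(A₂E₂) = 1/(265×148×10³) + 1/(2025×102×10³) = 3.034×10⁻⁸ N⁻¹.
P = 0.001643 / 3.034×10⁻⁸ = 54170 N = 54.17 kN.
σ_{invar} = P/A₁ = 54170/265 = 204.4 MPa, tensile.

σ ≈ 204 MPa (tensile)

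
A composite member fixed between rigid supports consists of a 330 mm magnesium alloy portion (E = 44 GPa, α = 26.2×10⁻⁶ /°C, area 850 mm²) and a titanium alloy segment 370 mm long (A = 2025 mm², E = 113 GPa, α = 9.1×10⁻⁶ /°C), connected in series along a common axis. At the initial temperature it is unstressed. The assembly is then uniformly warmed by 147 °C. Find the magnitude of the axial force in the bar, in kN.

P ≈ 169 kN (compressive)

If the supports were absent, the total length change would be Σ αᵢΔT Lᵢ = 26.2×10⁻⁶×147×330 + 9.1×10⁻⁶×147×370 = 1.766 mm.
The walls prevent any net length change, so an axial force P (same in every segment) develops. Compatibility: P · Σ Lᵢ/(AᵢEᵢ) = δ_free.
Σ Lᵢ/(AᵢEᵢ) = 330/(850×44×10³) + 370/(2025×113×10³) = 1.044×10⁻⁵ mm/N.
P = 1.766 / 1.044×10⁻⁵ = 169100 N = 169.1 kN, compressive.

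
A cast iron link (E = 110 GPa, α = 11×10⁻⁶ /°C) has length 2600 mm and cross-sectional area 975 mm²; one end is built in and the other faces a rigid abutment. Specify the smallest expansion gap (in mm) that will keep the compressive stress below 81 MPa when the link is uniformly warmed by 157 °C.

With no wall the link would lengthen by αΔT L = 11×10⁻⁶ × 157 × 2600 = 4.49 mm.
At the allowable stress the elastic shortening the wall may impose is σL/E = 81 × 2600 / (110×10³) = 1.915 mm.
So the gap has to take up the difference, g_min = δ_free − σL/E = 4.49 − 1.915 = 2.576 mm.

g ≈ 2.58 mm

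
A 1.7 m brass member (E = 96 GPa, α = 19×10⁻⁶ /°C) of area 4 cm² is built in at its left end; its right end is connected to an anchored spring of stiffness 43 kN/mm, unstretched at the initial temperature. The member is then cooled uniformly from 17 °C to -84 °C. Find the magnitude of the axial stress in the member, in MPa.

σ ≈ 121 MPa (tensile)

If the spring were absent the member would shorten by αΔT L = 19×10⁻⁶ × 101 × 1700 = 3.262 mm.
Let P be the tensile force in the spring. The member extends elastically by PL/(AE) and the spring stretches by P/k; together these equal δ_free.
So P = δ_free / [L/(AE) + 1/k] = 3.262 / [ 1700/(400×96×10³) + 1/(43×10³) ].
P = 3.262 / 6.753×10⁻⁵ = 48310 N.
σ = P/A = 48310/400 = 120.8 MPa.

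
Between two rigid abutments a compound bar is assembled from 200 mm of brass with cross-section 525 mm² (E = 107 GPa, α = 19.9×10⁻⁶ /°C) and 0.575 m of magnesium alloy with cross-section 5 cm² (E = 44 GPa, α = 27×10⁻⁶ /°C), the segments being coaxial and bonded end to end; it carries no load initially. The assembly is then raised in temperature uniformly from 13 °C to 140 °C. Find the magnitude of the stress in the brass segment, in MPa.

If the supports were absent, the total length change would be Σ αᵢΔT Lᵢ = 19.9×10⁻⁶×127×200 + 27×10⁻⁶×127×575 = 2.477 mm.
The walls prevent any net length change, so an axial force P (same in every segment) develops. Compatibility: P · Σ Lᵢ/(AᵢEᵢ) = δ_free.
The series flexibility is Σ Lᵢ/(AᵢEᵢ) = 200/(525×107×10³) + 575/(500×44×10³) = 2.97×10⁻⁵ mm/N.
Hence P = δ_free / Σ(L/AE) = 2.477/2.97×10⁻⁵ = 83.41 kN (compressive).
σ_{brass} = P / A = 83410 / 525 = 158.9 MPa.

σ ≈ 159 MPa (compressive)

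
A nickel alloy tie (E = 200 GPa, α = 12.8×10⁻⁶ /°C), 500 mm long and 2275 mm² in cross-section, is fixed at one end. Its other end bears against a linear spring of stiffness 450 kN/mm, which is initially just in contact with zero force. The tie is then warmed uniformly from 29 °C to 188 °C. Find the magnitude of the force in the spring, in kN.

P ≈ 306 kN

If the spring were absent the tie would lengthen by αΔT L = 12.8×10⁻⁶ × 159 × 500 = 1.018 mm.
With a force P in the spring, the elastic change of the tie is PL/(AE) and that of the spring is P/k; compatibility requires their sum to equal δ_free.
P [ L/(AE) + 1/k ] = δ_free → P [ 500/(2275×200×10³) + 1/(450×10³) ] = 1.018.
P = 1.018 / 3.321×10⁻⁶ = 306400 N.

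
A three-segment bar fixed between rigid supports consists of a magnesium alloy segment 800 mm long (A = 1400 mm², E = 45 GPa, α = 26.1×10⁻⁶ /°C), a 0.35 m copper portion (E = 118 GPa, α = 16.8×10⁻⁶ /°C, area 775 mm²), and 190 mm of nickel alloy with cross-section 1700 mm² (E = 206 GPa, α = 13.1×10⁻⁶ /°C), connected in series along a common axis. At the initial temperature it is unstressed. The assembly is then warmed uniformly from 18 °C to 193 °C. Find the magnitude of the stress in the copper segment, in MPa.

σ ≈ 387 MPa (compressive)

With the walls removed the bar would change length by δ_free = Σ αᵢΔT Lᵢ = 26.1×10⁻⁶×175×800 + 16.8×10⁻⁶×175×350 + 13.1×10⁻⁶×175×190 = 5.119 mm.
Since the ends are fixed, an axial force P builds up, equal in every segment, with P · Σ Lᵢ/(AᵢEᵢ) = δ_free.
The series flexibility is Σ Lᵢ/(AᵢEᵢ) = 800/(1400×45×10³) + 350/(775×118×10³) + 190/(1700×206×10³) = 1.707×10⁻⁵ mm/N.
P = 5.119 / 1.707×10⁻⁵ = 299900 N = 299.9 kN, compressive.
σ_{copper} = P / A = 299900 / 775 = 387 MPa.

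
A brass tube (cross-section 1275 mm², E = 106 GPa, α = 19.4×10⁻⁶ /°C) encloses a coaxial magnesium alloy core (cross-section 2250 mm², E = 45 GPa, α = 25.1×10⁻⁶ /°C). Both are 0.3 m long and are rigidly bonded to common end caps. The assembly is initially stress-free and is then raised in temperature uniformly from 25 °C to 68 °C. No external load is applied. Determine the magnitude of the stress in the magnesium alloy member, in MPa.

The magnesium alloy has the larger α, so on heating it would change length more than the brass if both were free. The rigid plates force a common final length, so the magnesium alloy is put into compression and the brass into tension, with equal and opposite forces P (no external load).
Equating the net (thermal + elastic) strains gives |α₁ − α₂|·ΔT = P·[1/(A₁E₁) + 1/(A₂E₂)].
|α₁ − α₂|·ΔT = 5.7×10⁻⁶ × 43 = 0.0002451.
1/(A₁E₁) + 1/(A₂E₂) = 1/(1275×106×10³) + 1/(2250×45×10³) = 1.728×10⁻⁸ N⁻¹.
P = 0.0002451 / 1.728×10⁻⁸ = 14190 N = 14.19 kN.
σ_{magnesium alloy} = P/A₂ = 14190/2250 = 6.306 MPa, compressive.

σ ≈ 6.31 MPa (compressive)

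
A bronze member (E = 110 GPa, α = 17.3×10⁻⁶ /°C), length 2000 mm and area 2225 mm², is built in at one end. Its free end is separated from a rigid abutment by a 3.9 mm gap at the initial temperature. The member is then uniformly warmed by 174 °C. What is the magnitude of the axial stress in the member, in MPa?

Unrestrained expansion: δ_free = αΔT L = 17.3×10⁻⁶ × 174 × 2000 = 6.02 mm.
This exceeds the 3.9 mm gap, so the wall pushes back. The portion of expansion that must be recovered elastically is δ_free − gap = 6.02 − 3.9 = 2.12 mm.
So σ = E(δ_free − g)/L = 110×10³ × 2.12/2000 = 116.6 MPa.

σ ≈ 117 MPa (compressive)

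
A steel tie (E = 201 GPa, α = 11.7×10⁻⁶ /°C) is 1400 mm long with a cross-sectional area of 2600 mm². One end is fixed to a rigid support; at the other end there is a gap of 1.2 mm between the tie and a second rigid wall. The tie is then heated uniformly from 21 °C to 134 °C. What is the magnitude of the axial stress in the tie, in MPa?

σ ≈ 93.5 MPa (compressive)

Free thermal elongation = αΔT L = 11.7×10⁻⁶ × 113 × 1400 = 1.851 mm.
The gap closes (δ_free > 1.2 mm) and the wall then resists a further 1.851 − 1.2 = 0.6509 mm of expansion.
That suppressed elongation corresponds to σ = E·Δ/L = 201×10³ × 0.6509/1400 = 93.46 MPa.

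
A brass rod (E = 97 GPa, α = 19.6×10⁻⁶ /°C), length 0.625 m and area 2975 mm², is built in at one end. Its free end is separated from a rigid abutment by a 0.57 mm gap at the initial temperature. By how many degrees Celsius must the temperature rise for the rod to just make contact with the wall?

The gap closes when αΔT L = 0.57 mm, since the rod is still unstressed at that instant.
So ΔT = g/(αL) = 0.57/(19.6×10⁻⁶ × 625) = 46.53 °C.

ΔT ≈ 46.5 °C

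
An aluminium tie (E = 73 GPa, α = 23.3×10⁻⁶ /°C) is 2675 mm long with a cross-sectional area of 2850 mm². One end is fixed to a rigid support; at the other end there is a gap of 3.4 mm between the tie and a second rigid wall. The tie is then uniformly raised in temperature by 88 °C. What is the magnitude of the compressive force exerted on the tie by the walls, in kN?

Unrestrained expansion: δ_free = αΔT L = 23.3×10⁻⁶ × 88 × 2675 = 5.485 mm.
After closing the 3.4 mm clearance, 5.485 − 3.4 = 2.085 mm of expansion remains to be suppressed by the wall.
That suppressed elongation corresponds to σ = E·Δ/L = 73×10³ × 2.085/2675 = 56.89 MPa.
P = σA = 56.89 × 2850 = 162.1 kN.

P ≈ 162 kN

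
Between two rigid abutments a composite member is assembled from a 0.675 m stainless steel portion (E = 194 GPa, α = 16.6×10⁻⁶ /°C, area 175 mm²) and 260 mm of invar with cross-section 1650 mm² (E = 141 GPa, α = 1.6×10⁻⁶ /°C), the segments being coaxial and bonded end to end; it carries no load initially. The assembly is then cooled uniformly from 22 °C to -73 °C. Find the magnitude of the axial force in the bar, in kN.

P ≈ 52.6 kN (tensile)

Free thermal contraction of the whole bar: Σ αᵢΔT Lᵢ = 16.6×10⁻⁶×95×675 + 1.6×10⁻⁶×95×260 = 1.104 mm.
Since the ends are fixed, an axial force P builds up, equal in every segment, with P · Σ Lᵢ/(AᵢEᵢ) = δ_free.
The series flexibility is Σ Lᵢ/(AᵢEᵢ) = 675/(175×194×10³) + 260/(1650×141×10³) = 2.1×10⁻⁵ mm/N.
Hence P = δ_free / Σ(L/AE) = 1.104/2.1×10⁻⁵ = 52.57 kN (tensile).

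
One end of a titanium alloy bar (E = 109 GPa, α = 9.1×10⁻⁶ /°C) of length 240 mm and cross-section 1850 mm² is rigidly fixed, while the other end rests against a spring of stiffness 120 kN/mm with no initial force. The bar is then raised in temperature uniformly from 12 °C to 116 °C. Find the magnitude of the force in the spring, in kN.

P ≈ 23.9 kN

If the spring were absent the bar would lengthen by αΔT L = 9.1×10⁻⁶ × 104 × 240 = 0.2271 mm.
Let P be the compressive force at the spring. The bar shortens elastically by PL/(AE) and the spring compresses by P/k; together these equal δ_free.
P [ L/(AE) + 1/k ] = δ_free → P [ 240/(1850×109×10³) + 1/(120×10³) ] = 0.2271.
P = 0.2271 / 9.524×10⁻⁶ = 23850 N.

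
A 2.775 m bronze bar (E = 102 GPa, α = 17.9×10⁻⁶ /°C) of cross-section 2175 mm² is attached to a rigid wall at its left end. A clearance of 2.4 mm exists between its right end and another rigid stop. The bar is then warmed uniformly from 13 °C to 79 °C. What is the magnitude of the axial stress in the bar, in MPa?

If the wall were absent the bar would grow by αΔT L = 17.9×10⁻⁶ × 66 × 2775 = 3.278 mm.
This exceeds the 2.4 mm gap, so the wall pushes back. The portion of expansion that must be recovered elastically is δ_free − gap = 3.278 − 2.4 = 0.8784 mm.
That suppressed elongation corresponds to σ = E·Δ/L = 102×10³ × 0.8784/2775 = 32.29 MPa.

σ ≈ 32.3 MPa (compressive)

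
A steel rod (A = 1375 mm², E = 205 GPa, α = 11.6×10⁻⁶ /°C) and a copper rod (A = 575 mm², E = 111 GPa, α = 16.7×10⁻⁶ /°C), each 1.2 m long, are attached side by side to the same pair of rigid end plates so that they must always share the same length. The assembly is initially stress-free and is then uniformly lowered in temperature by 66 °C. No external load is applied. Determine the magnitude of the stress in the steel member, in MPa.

The copper has the larger α, so on cooling it would change length more than the steel if both were free. The rigid plates force a common final length, so the copper is put into tension and the steel into compression, with equal and opposite forces P (no external load).
Compatibility of the two members (thermal + elastic change equal): (α₁ − α₂)ΔT = P·[1/(A₁E₁) + 1/(A₂E₂)].
|α₁ − α₂|·ΔT = 5.1×10⁻⁶ × 66 = 0.0003366.
1/(A₁E₁) + 1/(A₂E₂) = 1/(1375×205×10³) + 1/(575×111×10³) = 1.922×10⁻⁸ N⁻¹.
P = 0.0003366 / 1.922×10⁻⁸ = 17520 N = 17.52 kN.
σ_{steel} = P/A₁ = 17520/1375 = 12.74 MPa, compressive.

σ ≈ 12.7 MPa (compressive)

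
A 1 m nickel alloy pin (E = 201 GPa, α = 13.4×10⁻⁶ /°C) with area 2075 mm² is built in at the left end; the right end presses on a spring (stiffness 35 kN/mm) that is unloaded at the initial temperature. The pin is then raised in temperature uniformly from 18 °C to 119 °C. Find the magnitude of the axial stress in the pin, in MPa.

σ ≈ 21.1 MPa (compressive)

The unrestrained thermal change is αΔT L = 13.4×10⁻⁶ × 101 × 1000 = 1.353 mm.
Let P be the compressive force at the spring. The pin shortens elastically by PL/(AE) and the spring compresses by P/k; together these equal δ_free.
So P = δ_free / [L/(AE) + 1/k] = 1.353 / [ 1000/(2075×201×10³) + 1/(35×10³) ].
P = 1.353 / 3.097×10⁻⁵ = 43700 N.
σ = P/A = 43700/2075 = 21.06 MPa.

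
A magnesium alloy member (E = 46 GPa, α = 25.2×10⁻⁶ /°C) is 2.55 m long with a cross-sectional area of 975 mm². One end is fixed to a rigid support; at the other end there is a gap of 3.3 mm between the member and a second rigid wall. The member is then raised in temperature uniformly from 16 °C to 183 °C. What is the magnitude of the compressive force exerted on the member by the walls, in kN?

P ≈ 131 kN

Free thermal elongation = αΔT L = 25.2×10⁻⁶ × 167 × 2550 = 10.73 mm.
After closing the 3.3 mm clearance, 10.73 − 3.3 = 7.431 mm of expansion remains to be suppressed by the wall.
That suppressed elongation corresponds to σ = E·Δ/L = 46×10³ × 7.431/2550 = 134.1 MPa.
Force on the wall = σA = 134.1 × 975 mm² = 130.7 kN.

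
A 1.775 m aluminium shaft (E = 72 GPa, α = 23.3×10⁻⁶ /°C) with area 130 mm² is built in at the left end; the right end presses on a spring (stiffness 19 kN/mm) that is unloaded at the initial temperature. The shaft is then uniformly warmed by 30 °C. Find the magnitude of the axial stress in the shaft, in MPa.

σ ≈ 39.4 MPa (compressive)

If the spring were absent the shaft would lengthen by αΔT L = 23.3×10⁻⁶ × 30 × 1775 = 1.241 mm.
With a force P in the spring, the elastic change of the shaft is PL/(AE) and that of the spring is P/k; compatibility requires their sum to equal δ_free.
P [ L/(AE) + 1/k ] = δ_free → P [ 1775/(130×72×10³) + 1/(19×10³) ] = 1.241.
P = 1.241 / 0.0002423 = 5121 N.
σ = P/A = 5121/130 = 39.39 MPa.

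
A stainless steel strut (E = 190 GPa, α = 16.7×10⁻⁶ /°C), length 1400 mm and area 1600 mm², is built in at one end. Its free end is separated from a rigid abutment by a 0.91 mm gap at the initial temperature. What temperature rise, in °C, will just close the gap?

Contact occurs when the free expansion equals the gap: αΔT L = 0.91 mm.
ΔT = 0.91 / (16.7×10⁻⁶ × 1400) = 38.92 °C.

ΔT ≈ 38.9 °C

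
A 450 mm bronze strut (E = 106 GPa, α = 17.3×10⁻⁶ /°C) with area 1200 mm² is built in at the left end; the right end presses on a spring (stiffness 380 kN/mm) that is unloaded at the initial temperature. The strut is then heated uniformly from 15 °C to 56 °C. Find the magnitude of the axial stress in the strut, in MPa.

σ ≈ 43.1 MPa (compressive)

Free thermal expansion: δ_free = αΔT L = 17.3×10⁻⁶ × 41 × 450 = 0.3192 mm.
With a force P in the spring, the elastic change of the strut is PL/(AE) and that of the spring is P/k; compatibility requires their sum to equal δ_free.
P [ L/(AE) + 1/k ] = δ_free → P [ 450/(1200×106×10³) + 1/(380×10³) ] = 0.3192.
P = 0.3192 / 6.169×10⁻⁶ = 51740 N.
σ = P/A = 51740/1200 = 43.11 MPa.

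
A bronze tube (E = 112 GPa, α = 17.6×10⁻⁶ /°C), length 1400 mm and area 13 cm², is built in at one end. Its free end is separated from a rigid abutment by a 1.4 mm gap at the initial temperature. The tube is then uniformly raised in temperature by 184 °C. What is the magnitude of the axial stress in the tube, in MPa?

σ ≈ 251 MPa (compressive)

If the wall were absent the tube would grow by αΔT L = 17.6×10⁻⁶ × 184 × 1400 = 4.534 mm.
The gap closes (δ_free > 1.4 mm) and the wall then resists a further 4.534 − 1.4 = 3.134 mm of expansion.
Compatibility: PL/(AE) = 3.134 mm, so σ = P/A = E × (3.134/1400) = 250.7 MPa.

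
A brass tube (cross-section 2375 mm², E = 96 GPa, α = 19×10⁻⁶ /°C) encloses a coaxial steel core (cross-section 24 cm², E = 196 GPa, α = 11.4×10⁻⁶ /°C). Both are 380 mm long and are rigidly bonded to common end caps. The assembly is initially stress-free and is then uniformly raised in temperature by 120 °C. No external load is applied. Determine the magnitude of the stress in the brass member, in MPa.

σ ≈ 59 MPa (compressive)

Both members must finish at the same length. With the larger α, the brass tends to over-expand; the plates restrain it, putting the brass in compression and the steel in tension. With no external load the two internal forces are equal and opposite, magnitude P.
Compatibility of the two members (thermal + elastic change equal): (α₁ − α₂)ΔT = P·[1/(A₁E₁) + 1/(A₂E₂)].
|α₁ − α₂|·ΔT = 7.6×10⁻⁶ × 120 = 0.000912.
1/(A₁E₁) + 1/(A₂E₂) = 1/(2375×96×10³) + 1/(2400×196×10³) = 6.512×10⁻⁹ N⁻¹.
P = 0.000912 / 6.512×10⁻⁹ = 140100 N = 140.1 kN.
σ_{brass} = P/A₁ = 140100/2375 = 58.97 MPa, compressive.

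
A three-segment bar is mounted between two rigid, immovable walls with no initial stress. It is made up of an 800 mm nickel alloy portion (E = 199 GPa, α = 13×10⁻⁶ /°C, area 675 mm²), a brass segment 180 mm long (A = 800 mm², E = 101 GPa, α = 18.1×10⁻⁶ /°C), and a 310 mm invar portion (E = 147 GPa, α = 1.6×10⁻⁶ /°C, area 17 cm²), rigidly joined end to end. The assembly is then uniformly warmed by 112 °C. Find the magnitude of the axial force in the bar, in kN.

P ≈ 168 kN (compressive)

With the walls removed the bar would change length by δ_free = Σ αᵢΔT Lᵢ = 13×10⁻⁶×112×800 + 18.1×10⁻⁶×112×180 + 1.6×10⁻⁶×112×310 = 1.585 mm.
The walls prevent any net length change, so an axial force P (same in every segment) develops. Compatibility: P · Σ Lᵢ/(AᵢEᵢ) = δ_free.
Σ Lᵢ/(AᵢEᵢ) = 800/(675×199×10³) + 180/(800×101×10³) + 310/(1700×147×10³) = 9.424×10⁻⁶ mm/N.
So P = 1.585 / 9.424×10⁻⁶ = 168.2 kN, compressive.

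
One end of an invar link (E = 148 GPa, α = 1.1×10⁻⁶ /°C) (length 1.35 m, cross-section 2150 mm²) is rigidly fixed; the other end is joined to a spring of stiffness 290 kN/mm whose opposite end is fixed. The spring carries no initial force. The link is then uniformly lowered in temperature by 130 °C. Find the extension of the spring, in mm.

δ ≈ 0.0866 mm

If the spring were absent the link would shorten by αΔT L = 1.1×10⁻⁶ × 130 × 1350 = 0.193 mm.
With a force P in the spring, the elastic change of the link is PL/(AE) and that of the spring is P/k; compatibility requires their sum to equal δ_free.
So P = δ_free / [L/(AE) + 1/k] = 0.193 / [ 1350/(2150×148×10³) + 1/(290×10³) ].
P = 0.193 / 7.691×10⁻⁶ = 25100 N.
Spring extension = P/k = 25100/(290×10³) = 0.08656 mm.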